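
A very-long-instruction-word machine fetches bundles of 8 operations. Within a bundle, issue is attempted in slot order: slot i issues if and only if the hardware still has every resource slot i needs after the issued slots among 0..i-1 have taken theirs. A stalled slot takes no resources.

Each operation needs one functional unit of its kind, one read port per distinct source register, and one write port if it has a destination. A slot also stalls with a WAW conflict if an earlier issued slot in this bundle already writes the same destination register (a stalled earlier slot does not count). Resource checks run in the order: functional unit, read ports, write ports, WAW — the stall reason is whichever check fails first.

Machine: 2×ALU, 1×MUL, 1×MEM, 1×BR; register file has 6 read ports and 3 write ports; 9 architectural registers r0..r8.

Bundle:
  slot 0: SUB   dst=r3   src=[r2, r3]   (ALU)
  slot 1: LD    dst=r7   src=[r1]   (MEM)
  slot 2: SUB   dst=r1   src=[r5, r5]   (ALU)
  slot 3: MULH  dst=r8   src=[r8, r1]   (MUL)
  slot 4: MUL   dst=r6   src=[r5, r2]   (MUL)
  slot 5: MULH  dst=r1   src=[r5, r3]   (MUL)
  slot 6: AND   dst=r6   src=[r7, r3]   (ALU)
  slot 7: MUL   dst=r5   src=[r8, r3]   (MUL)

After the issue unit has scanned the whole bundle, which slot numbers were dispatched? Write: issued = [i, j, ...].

issued = [0, 1, 2]

#0 ALU src=r2,r3 dispatched  <A:1 Mu:1 Ld:1 B:1 rd:4 wr:2>
#1 MEM src=r1 dispatched  <A:1 Mu:1 Ld:0 B:1 rd:3 wr:1>
#2 ALU src=r5,r5 dispatched  <A:0 Mu:1 Ld:0 B:1 rd:2 wr:0>
#3 MUL src=r8,r1 held:WR_PORT  <A:0 Mu:1 Ld:0 B:1 rd:2 wr:0>
#4 MUL src=r5,r2 held:WR_PORT  <A:0 Mu:1 Ld:0 B:1 rd:2 wr:0>
#5 MUL src=r5,r3 held:WR_PORT  <A:0 Mu:1 Ld:0 B:1 rd:2 wr:0>
#6 ALU src=r7,r3 held:FU  <A:0 Mu:1 Ld:0 B:1 rd:2 wr:0>
#7 MUL src=r8,r3 held:WR_PORT  <A:0 Mu:1 Ld:0 B:1 rd:2 wr:0>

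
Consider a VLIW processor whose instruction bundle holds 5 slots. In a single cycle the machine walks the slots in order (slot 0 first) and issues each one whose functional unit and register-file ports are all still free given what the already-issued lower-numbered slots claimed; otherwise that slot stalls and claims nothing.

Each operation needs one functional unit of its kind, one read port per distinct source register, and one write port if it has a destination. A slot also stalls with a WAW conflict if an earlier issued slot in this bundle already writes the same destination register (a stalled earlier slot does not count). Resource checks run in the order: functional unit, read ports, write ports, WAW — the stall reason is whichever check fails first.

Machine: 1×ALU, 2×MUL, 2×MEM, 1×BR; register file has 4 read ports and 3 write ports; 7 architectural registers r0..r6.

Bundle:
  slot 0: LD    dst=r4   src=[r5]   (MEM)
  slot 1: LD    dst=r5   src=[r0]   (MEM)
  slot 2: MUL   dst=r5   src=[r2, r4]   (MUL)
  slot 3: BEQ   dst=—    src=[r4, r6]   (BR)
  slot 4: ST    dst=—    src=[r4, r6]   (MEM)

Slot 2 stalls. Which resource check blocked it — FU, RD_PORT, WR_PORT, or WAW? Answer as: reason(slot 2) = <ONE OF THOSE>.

#0 MEM src=r5 dispatched  <A:1 Mu:2 Ld:1 B:1 rd:3 wr:2>
#1 MEM src=r0 dispatched  <A:1 Mu:2 Ld:0 B:1 rd:2 wr:1>
#2 MUL src=r2,r4 held:WAW  <A:1 Mu:2 Ld:0 B:1 rd:2 wr:1>
#3 BR src=r4,r6 dispatched  <A:1 Mu:2 Ld:0 B:0 rd:0 wr:1>
#4 MEM src=r4,r6 held:FU  <A:1 Mu:2 Ld:0 B:0 rd:0 wr:1>

reason(slot 2) = WAW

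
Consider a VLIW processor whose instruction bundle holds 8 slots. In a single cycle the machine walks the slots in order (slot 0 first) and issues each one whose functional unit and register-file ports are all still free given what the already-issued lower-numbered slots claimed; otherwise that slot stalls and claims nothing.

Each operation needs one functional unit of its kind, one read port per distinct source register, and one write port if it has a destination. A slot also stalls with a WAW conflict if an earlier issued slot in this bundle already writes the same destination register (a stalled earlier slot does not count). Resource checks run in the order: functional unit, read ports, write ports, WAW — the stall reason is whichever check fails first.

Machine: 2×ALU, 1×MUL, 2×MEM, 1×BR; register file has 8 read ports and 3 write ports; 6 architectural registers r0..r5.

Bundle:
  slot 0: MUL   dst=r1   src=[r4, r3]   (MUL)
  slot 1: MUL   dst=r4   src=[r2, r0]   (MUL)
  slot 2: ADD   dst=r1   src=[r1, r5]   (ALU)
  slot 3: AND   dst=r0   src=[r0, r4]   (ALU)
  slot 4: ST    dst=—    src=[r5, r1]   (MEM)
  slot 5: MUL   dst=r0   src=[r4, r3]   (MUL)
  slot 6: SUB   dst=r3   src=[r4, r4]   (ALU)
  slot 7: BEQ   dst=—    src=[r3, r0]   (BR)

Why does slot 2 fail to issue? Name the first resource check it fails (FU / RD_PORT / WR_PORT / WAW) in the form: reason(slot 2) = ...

#0 MUL src=r4,r3 dispatched  <A:2 Mu:0 Ld:2 B:1 rd:6 wr:2>
#1 MUL src=r2,r0 held:FU  <A:2 Mu:0 Ld:2 B:1 rd:6 wr:2>
#2 ALU src=r1,r5 held:WAW  <A:2 Mu:0 Ld:2 B:1 rd:6 wr:2>
#3 ALU src=r0,r4 dispatched  <A:1 Mu:0 Ld:2 B:1 rd:4 wr:1>
#4 MEM src=r5,r1 dispatched  <A:1 Mu:0 Ld:1 B:1 rd:2 wr:1>
#5 MUL src=r4,r3 held:FU  <A:1 Mu:0 Ld:1 B:1 rd:2 wr:1>
#6 ALU src=r4,r4 dispatched  <A:0 Mu:0 Ld:1 B:1 rd:1 wr:0>
#7 BR src=r3,r0 held:RD_PORT  <A:0 Mu:0 Ld:1 B:1 rd:1 wr:0>

reason(slot 2) = WAW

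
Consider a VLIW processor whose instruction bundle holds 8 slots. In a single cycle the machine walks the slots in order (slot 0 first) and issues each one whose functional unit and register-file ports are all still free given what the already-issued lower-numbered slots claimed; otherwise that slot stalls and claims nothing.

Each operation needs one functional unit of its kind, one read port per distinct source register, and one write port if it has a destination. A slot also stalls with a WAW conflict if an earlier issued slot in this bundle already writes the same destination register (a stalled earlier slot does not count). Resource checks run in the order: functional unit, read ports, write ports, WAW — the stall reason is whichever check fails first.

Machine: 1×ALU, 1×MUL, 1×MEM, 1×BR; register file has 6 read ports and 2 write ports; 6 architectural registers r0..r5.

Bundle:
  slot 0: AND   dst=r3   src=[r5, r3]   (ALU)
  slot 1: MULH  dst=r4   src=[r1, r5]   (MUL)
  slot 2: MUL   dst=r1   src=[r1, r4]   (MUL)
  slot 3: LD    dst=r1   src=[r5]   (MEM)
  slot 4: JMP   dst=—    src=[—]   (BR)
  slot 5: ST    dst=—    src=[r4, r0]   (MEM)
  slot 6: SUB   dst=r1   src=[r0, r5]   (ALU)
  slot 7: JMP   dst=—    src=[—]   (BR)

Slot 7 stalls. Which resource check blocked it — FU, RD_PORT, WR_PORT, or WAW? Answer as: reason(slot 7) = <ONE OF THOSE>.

(0) want 1×ALU +2rd +1wr — yes → AL0|MU1|ME1|BR1|rd4|wr1
(1) want 1×MUL +2rd +1wr — yes → AL0|MU0|ME1|BR1|rd2|wr0
(2) want 1×MUL +2rd +1wr — FU → AL0|MU0|ME1|BR1|rd2|wr0
(3) want 1×MEM +1rd +1wr — WR_PORT → AL0|MU0|ME1|BR1|rd2|wr0
(4) want 1×BR +0rd +0wr — yes → AL0|MU0|ME1|BR0|rd2|wr0
(5) want 1×MEM +2rd +0wr — yes → AL0|MU0|ME0|BR0|rd0|wr0
(6) want 1×ALU +2rd +1wr — FU → AL0|MU0|ME0|BR0|rd0|wr0
(7) want 1×BR +0rd +0wr — FU → AL0|MU0|ME0|BR0|rd0|wr0

reason(slot 7) = FU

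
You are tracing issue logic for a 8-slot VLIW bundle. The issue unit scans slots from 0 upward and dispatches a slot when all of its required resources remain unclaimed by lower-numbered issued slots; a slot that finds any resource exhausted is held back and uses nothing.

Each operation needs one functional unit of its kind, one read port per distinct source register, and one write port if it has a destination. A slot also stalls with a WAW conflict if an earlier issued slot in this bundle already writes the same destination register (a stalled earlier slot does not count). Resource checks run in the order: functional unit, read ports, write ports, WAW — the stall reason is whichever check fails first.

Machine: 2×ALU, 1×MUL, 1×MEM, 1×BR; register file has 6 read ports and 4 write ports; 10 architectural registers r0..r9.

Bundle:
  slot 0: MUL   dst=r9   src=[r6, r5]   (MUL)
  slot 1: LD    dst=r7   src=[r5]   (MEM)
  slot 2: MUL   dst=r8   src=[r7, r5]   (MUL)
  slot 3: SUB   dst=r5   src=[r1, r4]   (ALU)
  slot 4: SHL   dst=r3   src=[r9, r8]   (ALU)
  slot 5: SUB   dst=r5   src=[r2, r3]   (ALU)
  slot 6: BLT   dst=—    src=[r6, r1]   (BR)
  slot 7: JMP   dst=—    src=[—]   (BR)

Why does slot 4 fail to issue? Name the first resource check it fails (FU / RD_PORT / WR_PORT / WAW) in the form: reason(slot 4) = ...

  0. MUL→r9 ⇒ go  {2A/0Mu/1Ld/1B | 4r 3w}
  1. MEM→r7 ⇒ go  {2A/0Mu/0Ld/1B | 3r 2w}
  2. MUL→r8 ⇒ no(FU)  {2A/0Mu/0Ld/1B | 3r 2w}
  3. ALU→r5 ⇒ go  {1A/0Mu/0Ld/1B | 1r 1w}
  4. ALU→r3 ⇒ no(RD_PORT)  {1A/0Mu/0Ld/1B | 1r 1w}
  5. ALU→r5 ⇒ no(RD_PORT)  {1A/0Mu/0Ld/1B | 1r 1w}
  6. BR ⇒ no(RD_PORT)  {1A/0Mu/0Ld/1B | 1r 1w}
  7. BR ⇒ go  {1A/0Mu/0Ld/0B | 1r 1w}

reason(slot 4) = RD_PORT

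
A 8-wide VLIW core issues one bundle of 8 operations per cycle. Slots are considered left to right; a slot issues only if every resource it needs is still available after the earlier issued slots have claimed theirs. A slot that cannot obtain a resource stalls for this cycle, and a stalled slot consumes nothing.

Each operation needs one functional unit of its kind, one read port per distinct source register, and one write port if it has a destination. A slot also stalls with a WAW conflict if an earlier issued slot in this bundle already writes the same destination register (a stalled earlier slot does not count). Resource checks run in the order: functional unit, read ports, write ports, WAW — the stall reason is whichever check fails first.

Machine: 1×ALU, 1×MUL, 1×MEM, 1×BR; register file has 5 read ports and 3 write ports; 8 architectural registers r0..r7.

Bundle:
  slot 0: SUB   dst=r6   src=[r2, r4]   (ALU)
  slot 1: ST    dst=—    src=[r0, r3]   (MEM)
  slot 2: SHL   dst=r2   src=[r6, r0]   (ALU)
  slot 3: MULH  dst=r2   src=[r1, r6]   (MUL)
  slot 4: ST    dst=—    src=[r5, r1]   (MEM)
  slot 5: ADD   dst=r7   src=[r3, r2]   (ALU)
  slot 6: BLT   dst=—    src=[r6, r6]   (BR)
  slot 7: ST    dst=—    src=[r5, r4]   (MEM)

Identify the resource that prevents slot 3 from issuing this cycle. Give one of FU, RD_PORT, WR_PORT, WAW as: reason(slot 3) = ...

reason(slot 3) = RD_PORT

(0) want 1×ALU +2rd +1wr — yes → AL0|MU1|ME1|BR1|rd3|wr2
(1) want 1×MEM +2rd +0wr — yes → AL0|MU1|ME0|BR1|rd1|wr2
(2) want 1×ALU +2rd +1wr — FU → AL0|MU1|ME0|BR1|rd1|wr2
(3) want 1×MUL +2rd +1wr — RD_PORT → AL0|MU1|ME0|BR1|rd1|wr2
(4) want 1×MEM +2rd +0wr — FU → AL0|MU1|ME0|BR1|rd1|wr2
(5) want 1×ALU +2rd +1wr — FU → AL0|MU1|ME0|BR1|rd1|wr2
(6) want 1×BR +1rd +0wr — yes → AL0|MU1|ME0|BR0|rd0|wr2
(7) want 1×MEM +2rd +0wr — FU → AL0|MU1|ME0|BR0|rd0|wr2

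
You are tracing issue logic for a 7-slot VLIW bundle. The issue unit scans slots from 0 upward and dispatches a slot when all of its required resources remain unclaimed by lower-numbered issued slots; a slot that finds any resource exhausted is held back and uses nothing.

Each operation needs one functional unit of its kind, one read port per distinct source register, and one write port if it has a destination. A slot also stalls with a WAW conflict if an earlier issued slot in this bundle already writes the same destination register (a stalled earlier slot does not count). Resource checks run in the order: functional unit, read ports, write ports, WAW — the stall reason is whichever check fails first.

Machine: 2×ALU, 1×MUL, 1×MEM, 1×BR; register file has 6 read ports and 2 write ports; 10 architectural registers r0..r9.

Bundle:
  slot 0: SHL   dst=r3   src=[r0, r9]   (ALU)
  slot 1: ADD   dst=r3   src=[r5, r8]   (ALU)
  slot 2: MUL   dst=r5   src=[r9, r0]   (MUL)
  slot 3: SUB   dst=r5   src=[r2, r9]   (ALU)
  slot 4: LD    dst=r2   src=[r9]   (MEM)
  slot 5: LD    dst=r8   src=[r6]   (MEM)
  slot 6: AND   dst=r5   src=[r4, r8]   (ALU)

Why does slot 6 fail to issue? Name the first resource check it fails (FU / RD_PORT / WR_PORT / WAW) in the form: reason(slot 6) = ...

#0 ALU src=r0,r9 dispatched  <A:1 Mu:1 Ld:1 B:1 rd:4 wr:1>
#1 ALU src=r5,r8 held:WAW  <A:1 Mu:1 Ld:1 B:1 rd:4 wr:1>
#2 MUL src=r9,r0 dispatched  <A:1 Mu:0 Ld:1 B:1 rd:2 wr:0>
#3 ALU src=r2,r9 held:WR_PORT  <A:1 Mu:0 Ld:1 B:1 rd:2 wr:0>
#4 MEM src=r9 held:WR_PORT  <A:1 Mu:0 Ld:1 B:1 rd:2 wr:0>
#5 MEM src=r6 held:WR_PORT  <A:1 Mu:0 Ld:1 B:1 rd:2 wr:0>
#6 ALU src=r4,r8 held:WR_PORT  <A:1 Mu:0 Ld:1 B:1 rd:2 wr:0>

reason(slot 6) = WR_PORT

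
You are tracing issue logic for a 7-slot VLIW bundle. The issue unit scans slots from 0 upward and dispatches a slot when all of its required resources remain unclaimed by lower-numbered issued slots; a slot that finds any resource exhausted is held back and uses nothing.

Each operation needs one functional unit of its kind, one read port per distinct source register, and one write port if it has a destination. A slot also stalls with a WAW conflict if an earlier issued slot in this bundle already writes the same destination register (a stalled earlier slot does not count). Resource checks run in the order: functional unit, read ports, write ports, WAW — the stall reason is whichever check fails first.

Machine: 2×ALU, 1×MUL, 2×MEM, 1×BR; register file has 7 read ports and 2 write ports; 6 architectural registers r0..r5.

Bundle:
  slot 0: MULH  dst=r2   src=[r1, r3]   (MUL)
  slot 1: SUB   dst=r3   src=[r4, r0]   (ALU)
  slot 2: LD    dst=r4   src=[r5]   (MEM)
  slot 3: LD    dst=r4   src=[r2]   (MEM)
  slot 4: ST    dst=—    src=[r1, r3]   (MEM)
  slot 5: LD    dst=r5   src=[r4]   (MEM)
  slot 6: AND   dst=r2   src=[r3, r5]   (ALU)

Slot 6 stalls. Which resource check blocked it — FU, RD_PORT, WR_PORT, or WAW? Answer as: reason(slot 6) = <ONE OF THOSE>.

reason(slot 6) = RD_PORT

(0) want 1×MUL +2rd +1wr — yes → AL2|MU0|ME2|BR1|rd5|wr1
(1) want 1×ALU +2rd +1wr — yes → AL1|MU0|ME2|BR1|rd3|wr0
(2) want 1×MEM +1rd +1wr — WR_PORT → AL1|MU0|ME2|BR1|rd3|wr0
(3) want 1×MEM +1rd +1wr — WR_PORT → AL1|MU0|ME2|BR1|rd3|wr0
(4) want 1×MEM +2rd +0wr — yes → AL1|MU0|ME1|BR1|rd1|wr0
(5) want 1×MEM +1rd +1wr — WR_PORT → AL1|MU0|ME1|BR1|rd1|wr0
(6) want 1×ALU +2rd +1wr — RD_PORT → AL1|MU0|ME1|BR1|rd1|wr0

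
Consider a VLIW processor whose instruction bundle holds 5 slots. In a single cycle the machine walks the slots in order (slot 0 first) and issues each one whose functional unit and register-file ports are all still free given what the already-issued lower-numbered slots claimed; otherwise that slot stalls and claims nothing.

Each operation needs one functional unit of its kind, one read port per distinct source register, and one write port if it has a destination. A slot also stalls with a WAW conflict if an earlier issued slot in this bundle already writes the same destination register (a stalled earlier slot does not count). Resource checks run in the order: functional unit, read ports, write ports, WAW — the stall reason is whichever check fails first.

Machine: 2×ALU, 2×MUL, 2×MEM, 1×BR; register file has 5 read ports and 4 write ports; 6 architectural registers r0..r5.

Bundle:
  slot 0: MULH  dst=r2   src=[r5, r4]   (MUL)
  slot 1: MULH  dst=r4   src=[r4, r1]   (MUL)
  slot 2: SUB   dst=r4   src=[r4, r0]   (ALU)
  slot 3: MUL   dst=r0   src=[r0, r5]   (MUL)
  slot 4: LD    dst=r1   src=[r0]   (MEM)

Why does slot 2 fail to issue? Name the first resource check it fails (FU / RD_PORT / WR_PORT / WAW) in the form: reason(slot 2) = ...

slot 0 (MUL): ISSUE — free A2,Mu1,Ld2,B1 rp3 wp3
slot 1 (MUL): ISSUE — free A2,Mu0,Ld2,B1 rp1 wp2
slot 2 (ALU): stall RD_PORT — free A2,Mu0,Ld2,B1 rp1 wp2
slot 3 (MUL): stall FU — free A2,Mu0,Ld2,B1 rp1 wp2
slot 4 (MEM): ISSUE — free A2,Mu0,Ld1,B1 rp0 wp1

reason(slot 2) = RD_PORT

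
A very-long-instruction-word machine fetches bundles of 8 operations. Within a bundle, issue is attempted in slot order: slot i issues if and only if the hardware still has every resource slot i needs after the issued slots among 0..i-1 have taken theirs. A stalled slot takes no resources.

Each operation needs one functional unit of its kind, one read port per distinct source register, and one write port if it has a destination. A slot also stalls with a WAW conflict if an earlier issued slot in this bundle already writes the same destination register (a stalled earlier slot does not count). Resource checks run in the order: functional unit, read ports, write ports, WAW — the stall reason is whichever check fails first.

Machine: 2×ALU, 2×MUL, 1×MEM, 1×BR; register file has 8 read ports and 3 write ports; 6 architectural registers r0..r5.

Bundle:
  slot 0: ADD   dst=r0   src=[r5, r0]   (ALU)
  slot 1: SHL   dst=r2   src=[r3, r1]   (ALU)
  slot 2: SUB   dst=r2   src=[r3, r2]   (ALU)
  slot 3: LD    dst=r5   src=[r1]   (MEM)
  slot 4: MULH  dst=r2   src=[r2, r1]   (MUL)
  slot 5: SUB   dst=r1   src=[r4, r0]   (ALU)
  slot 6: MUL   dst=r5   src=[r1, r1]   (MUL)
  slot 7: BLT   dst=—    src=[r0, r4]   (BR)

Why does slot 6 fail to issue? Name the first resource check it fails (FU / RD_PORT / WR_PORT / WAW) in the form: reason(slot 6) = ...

reason(slot 6) = WR_PORT

slot 0 (ALU): ISSUE — free A1,Mu2,Ld1,B1 rp6 wp2
slot 1 (ALU): ISSUE — free A0,Mu2,Ld1,B1 rp4 wp1
slot 2 (ALU): stall FU — free A0,Mu2,Ld1,B1 rp4 wp1
slot 3 (MEM): ISSUE — free A0,Mu2,Ld0,B1 rp3 wp0
slot 4 (MUL): stall WR_PORT — free A0,Mu2,Ld0,B1 rp3 wp0
slot 5 (ALU): stall FU — free A0,Mu2,Ld0,B1 rp3 wp0
slot 6 (MUL): stall WR_PORT — free A0,Mu2,Ld0,B1 rp3 wp0
slot 7 (BR): ISSUE — free A0,Mu2,Ld0,B0 rp1 wp0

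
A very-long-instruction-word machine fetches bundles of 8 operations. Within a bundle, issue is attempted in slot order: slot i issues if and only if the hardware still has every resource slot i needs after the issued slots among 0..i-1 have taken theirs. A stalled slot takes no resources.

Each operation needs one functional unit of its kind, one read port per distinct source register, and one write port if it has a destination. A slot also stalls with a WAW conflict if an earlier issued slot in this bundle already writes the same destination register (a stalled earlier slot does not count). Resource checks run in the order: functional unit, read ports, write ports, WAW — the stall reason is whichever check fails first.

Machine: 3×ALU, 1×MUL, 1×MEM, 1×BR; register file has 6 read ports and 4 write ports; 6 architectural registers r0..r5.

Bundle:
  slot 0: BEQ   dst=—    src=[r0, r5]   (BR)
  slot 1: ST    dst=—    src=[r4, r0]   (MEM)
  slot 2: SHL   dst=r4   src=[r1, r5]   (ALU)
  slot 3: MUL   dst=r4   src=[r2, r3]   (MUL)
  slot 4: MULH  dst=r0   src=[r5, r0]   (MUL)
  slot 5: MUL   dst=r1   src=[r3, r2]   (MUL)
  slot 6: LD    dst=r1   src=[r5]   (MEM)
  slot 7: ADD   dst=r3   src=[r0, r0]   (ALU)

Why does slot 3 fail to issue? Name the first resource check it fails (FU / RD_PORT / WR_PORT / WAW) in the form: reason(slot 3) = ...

#0 BR src=r0,r5 dispatched  <A:3 Mu:1 Ld:1 B:0 rd:4 wr:4>
#1 MEM src=r4,r0 dispatched  <A:3 Mu:1 Ld:0 B:0 rd:2 wr:4>
#2 ALU src=r1,r5 dispatched  <A:2 Mu:1 Ld:0 B:0 rd:0 wr:3>
#3 MUL src=r2,r3 held:RD_PORT  <A:2 Mu:1 Ld:0 B:0 rd:0 wr:3>
#4 MUL src=r5,r0 held:RD_PORT  <A:2 Mu:1 Ld:0 B:0 rd:0 wr:3>
#5 MUL src=r3,r2 held:RD_PORT  <A:2 Mu:1 Ld:0 B:0 rd:0 wr:3>
#6 MEM src=r5 held:FU  <A:2 Mu:1 Ld:0 B:0 rd:0 wr:3>
#7 ALU src=r0,r0 held:RD_PORT  <A:2 Mu:1 Ld:0 B:0 rd:0 wr:3>

reason(slot 3) = RD_PORT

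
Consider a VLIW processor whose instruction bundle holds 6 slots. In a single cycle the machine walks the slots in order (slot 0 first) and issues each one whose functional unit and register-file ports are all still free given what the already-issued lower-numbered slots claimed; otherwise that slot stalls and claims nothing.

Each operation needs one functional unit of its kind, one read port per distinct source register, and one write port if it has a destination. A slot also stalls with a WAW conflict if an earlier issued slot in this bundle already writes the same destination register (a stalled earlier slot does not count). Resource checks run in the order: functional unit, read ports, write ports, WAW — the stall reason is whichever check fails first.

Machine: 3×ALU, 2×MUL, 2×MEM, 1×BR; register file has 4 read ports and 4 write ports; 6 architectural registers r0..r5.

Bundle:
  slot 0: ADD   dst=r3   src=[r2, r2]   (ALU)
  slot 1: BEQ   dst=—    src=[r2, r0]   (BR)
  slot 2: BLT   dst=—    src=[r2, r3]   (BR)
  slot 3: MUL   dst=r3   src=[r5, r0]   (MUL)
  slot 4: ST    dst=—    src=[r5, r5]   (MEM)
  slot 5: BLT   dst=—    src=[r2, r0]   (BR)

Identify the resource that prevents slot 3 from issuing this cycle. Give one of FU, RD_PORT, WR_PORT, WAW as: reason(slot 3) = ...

reason(slot 3) = RD_PORT

#0 ALU src=r2,r2 dispatched  <A:2 Mu:2 Ld:2 B:1 rd:3 wr:3>
#1 BR src=r2,r0 dispatched  <A:2 Mu:2 Ld:2 B:0 rd:1 wr:3>
#2 BR src=r2,r3 held:FU  <A:2 Mu:2 Ld:2 B:0 rd:1 wr:3>
#3 MUL src=r5,r0 held:RD_PORT  <A:2 Mu:2 Ld:2 B:0 rd:1 wr:3>
#4 MEM src=r5,r5 dispatched  <A:2 Mu:2 Ld:1 B:0 rd:0 wr:3>
#5 BR src=r2,r0 held:FU  <A:2 Mu:2 Ld:1 B:0 rd:0 wr:3>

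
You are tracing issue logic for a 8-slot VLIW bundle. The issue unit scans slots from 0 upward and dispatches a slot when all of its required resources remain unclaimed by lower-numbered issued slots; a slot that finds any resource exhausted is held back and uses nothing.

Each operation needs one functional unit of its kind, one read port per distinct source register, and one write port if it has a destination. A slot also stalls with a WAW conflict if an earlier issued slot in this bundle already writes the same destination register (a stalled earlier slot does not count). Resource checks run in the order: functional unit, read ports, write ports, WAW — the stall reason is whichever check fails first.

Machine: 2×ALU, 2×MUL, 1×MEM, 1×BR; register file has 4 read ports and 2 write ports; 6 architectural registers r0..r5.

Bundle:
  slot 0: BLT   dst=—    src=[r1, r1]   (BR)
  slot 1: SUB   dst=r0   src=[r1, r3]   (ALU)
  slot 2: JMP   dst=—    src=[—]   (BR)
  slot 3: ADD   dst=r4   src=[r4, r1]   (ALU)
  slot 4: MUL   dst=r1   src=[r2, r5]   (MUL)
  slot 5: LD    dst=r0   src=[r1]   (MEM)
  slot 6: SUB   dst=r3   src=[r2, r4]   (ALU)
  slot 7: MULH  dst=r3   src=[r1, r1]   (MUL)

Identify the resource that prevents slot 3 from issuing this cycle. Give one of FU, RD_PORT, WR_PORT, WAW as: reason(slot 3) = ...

#0 BR src=r1,r1 dispatched  <A:2 Mu:2 Ld:1 B:0 rd:3 wr:2>
#1 ALU src=r1,r3 dispatched  <A:1 Mu:2 Ld:1 B:0 rd:1 wr:1>
#2 BR src=- held:FU  <A:1 Mu:2 Ld:1 B:0 rd:1 wr:1>
#3 ALU src=r4,r1 held:RD_PORT  <A:1 Mu:2 Ld:1 B:0 rd:1 wr:1>
#4 MUL src=r2,r5 held:RD_PORT  <A:1 Mu:2 Ld:1 B:0 rd:1 wr:1>
#5 MEM src=r1 held:WAW  <A:1 Mu:2 Ld:1 B:0 rd:1 wr:1>
#6 ALU src=r2,r4 held:RD_PORT  <A:1 Mu:2 Ld:1 B:0 rd:1 wr:1>
#7 MUL src=r1,r1 dispatched  <A:1 Mu:1 Ld:1 B:0 rd:0 wr:0>

reason(slot 3) = RD_PORT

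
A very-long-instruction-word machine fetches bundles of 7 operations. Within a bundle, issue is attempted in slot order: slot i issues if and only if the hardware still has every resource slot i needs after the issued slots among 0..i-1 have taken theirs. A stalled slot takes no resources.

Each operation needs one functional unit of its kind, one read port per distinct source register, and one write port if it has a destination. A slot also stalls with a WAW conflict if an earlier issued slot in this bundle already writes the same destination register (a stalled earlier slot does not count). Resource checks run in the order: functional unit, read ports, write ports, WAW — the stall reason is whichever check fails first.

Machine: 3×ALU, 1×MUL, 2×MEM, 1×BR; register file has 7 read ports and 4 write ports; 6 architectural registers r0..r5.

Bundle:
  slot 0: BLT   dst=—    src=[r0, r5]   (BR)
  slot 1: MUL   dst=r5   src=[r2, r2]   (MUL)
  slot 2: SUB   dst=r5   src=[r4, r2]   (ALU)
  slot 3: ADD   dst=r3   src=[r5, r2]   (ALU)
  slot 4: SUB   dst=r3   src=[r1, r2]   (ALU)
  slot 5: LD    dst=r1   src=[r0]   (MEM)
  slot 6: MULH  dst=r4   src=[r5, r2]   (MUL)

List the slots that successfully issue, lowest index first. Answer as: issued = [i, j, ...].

issued = [0, 1, 3, 5]

(0) want 1×BR +2rd +0wr — yes → AL3|MU1|ME2|BR0|rd5|wr4
(1) want 1×MUL +1rd +1wr — yes → AL3|MU0|ME2|BR0|rd4|wr3
(2) want 1×ALU +2rd +1wr — WAW → AL3|MU0|ME2|BR0|rd4|wr3
(3) want 1×ALU +2rd +1wr — yes → AL2|MU0|ME2|BR0|rd2|wr2
(4) want 1×ALU +2rd +1wr — WAW → AL2|MU0|ME2|BR0|rd2|wr2
(5) want 1×MEM +1rd +1wr — yes → AL2|MU0|ME1|BR0|rd1|wr1
(6) want 1×MUL +2rd +1wr — FU → AL2|MU0|ME1|BR0|rd1|wr1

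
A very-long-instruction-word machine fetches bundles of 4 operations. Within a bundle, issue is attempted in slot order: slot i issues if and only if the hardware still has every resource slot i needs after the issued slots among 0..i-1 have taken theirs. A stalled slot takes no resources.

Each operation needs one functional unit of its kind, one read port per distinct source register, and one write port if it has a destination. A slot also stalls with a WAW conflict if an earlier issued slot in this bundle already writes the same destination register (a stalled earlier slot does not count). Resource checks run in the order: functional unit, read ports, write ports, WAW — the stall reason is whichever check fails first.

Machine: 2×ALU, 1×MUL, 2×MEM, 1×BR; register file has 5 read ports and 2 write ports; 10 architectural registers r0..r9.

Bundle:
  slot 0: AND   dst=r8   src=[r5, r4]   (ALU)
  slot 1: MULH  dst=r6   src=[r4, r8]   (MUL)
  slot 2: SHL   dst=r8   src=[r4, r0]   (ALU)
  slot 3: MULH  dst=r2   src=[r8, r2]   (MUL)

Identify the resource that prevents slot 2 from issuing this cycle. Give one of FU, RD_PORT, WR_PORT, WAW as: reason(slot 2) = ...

  0. ALU→r8 ⇒ go  {1A/1Mu/2Ld/1B | 3r 1w}
  1. MUL→r6 ⇒ go  {1A/0Mu/2Ld/1B | 1r 0w}
  2. ALU→r8 ⇒ no(RD_PORT)  {1A/0Mu/2Ld/1B | 1r 0w}
  3. MUL→r2 ⇒ no(FU)  {1A/0Mu/2Ld/1B | 1r 0w}

reason(slot 2) = RD_PORT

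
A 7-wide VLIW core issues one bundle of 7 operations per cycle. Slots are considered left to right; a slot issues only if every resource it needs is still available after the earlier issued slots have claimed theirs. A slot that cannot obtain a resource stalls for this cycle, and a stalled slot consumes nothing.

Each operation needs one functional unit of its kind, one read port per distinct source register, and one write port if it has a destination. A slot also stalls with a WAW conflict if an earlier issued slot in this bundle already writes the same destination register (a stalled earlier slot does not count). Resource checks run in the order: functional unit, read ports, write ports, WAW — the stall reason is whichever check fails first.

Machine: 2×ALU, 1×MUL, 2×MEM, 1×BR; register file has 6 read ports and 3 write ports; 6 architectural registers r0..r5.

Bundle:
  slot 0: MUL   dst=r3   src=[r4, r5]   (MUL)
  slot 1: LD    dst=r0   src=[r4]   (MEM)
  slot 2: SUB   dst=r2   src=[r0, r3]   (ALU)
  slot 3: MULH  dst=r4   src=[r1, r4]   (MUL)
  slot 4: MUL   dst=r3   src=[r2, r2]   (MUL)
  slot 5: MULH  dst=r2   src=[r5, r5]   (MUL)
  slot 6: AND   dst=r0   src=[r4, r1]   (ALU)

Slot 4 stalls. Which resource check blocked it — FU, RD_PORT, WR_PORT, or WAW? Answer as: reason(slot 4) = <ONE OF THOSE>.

reason(slot 4) = FU

#0 MUL src=r4,r5 dispatched  <A:2 Mu:0 Ld:2 B:1 rd:4 wr:2>
#1 MEM src=r4 dispatched  <A:2 Mu:0 Ld:1 B:1 rd:3 wr:1>
#2 ALU src=r0,r3 dispatched  <A:1 Mu:0 Ld:1 B:1 rd:1 wr:0>
#3 MUL src=r1,r4 held:FU  <A:1 Mu:0 Ld:1 B:1 rd:1 wr:0>
#4 MUL src=r2,r2 held:FU  <A:1 Mu:0 Ld:1 B:1 rd:1 wr:0>
#5 MUL src=r5,r5 held:FU  <A:1 Mu:0 Ld:1 B:1 rd:1 wr:0>
#6 ALU src=r4,r1 held:RD_PORT  <A:1 Mu:0 Ld:1 B:1 rd:1 wr:0>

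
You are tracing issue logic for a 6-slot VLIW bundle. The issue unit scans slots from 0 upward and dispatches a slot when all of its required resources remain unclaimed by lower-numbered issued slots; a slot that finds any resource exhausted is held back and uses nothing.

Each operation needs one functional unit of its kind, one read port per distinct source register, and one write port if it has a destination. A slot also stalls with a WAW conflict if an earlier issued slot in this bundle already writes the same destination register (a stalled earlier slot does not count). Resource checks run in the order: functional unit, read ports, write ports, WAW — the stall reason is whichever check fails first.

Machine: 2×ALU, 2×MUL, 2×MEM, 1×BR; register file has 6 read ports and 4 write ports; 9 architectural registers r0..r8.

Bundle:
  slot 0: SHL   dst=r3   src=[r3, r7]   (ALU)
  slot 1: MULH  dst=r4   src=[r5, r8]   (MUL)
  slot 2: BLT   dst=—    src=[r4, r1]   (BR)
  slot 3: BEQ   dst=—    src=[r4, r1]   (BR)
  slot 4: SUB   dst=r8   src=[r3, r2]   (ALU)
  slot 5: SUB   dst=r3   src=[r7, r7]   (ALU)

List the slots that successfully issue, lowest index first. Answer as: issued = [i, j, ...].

#0 ALU src=r3,r7 dispatched  <A:1 Mu:2 Ld:2 B:1 rd:4 wr:3>
#1 MUL src=r5,r8 dispatched  <A:1 Mu:1 Ld:2 B:1 rd:2 wr:2>
#2 BR src=r4,r1 dispatched  <A:1 Mu:1 Ld:2 B:0 rd:0 wr:2>
#3 BR src=r4,r1 held:FU  <A:1 Mu:1 Ld:2 B:0 rd:0 wr:2>
#4 ALU src=r3,r2 held:RD_PORT  <A:1 Mu:1 Ld:2 B:0 rd:0 wr:2>
#5 ALU src=r7,r7 held:RD_PORT  <A:1 Mu:1 Ld:2 B:0 rd:0 wr:2>

issued = [0, 1, 2]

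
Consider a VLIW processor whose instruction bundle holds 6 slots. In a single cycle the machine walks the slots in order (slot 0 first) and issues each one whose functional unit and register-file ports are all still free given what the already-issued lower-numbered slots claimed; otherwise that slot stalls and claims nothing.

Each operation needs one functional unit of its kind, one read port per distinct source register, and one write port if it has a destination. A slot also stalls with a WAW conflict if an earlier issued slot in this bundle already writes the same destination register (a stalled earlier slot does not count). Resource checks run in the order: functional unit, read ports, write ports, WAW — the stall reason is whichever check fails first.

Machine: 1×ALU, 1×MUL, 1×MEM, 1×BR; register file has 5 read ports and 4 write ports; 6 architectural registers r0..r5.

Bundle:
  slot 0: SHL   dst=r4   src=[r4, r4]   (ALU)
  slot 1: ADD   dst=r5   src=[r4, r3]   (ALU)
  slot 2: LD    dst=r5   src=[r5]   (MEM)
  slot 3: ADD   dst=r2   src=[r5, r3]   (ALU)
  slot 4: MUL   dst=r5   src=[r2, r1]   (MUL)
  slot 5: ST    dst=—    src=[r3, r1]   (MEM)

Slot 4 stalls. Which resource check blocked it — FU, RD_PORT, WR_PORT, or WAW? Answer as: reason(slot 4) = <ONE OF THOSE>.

reason(slot 4) = WAW

[0] ALU needs rd=1 wr=1: ok; after: ALU=0 MUL=1 MEM=1 BR=1, R=4, W=3
[1] ALU needs rd=2 wr=1: FU; after: ALU=0 MUL=1 MEM=1 BR=1, R=4, W=3
[2] MEM needs rd=1 wr=1: ok; after: ALU=0 MUL=1 MEM=0 BR=1, R=3, W=2
[3] ALU needs rd=2 wr=1: FU; after: ALU=0 MUL=1 MEM=0 BR=1, R=3, W=2
[4] MUL needs rd=2 wr=1: WAW; after: ALU=0 MUL=1 MEM=0 BR=1, R=3, W=2
[5] MEM needs rd=2 wr=0: FU; after: ALU=0 MUL=1 MEM=0 BR=1, R=3, W=2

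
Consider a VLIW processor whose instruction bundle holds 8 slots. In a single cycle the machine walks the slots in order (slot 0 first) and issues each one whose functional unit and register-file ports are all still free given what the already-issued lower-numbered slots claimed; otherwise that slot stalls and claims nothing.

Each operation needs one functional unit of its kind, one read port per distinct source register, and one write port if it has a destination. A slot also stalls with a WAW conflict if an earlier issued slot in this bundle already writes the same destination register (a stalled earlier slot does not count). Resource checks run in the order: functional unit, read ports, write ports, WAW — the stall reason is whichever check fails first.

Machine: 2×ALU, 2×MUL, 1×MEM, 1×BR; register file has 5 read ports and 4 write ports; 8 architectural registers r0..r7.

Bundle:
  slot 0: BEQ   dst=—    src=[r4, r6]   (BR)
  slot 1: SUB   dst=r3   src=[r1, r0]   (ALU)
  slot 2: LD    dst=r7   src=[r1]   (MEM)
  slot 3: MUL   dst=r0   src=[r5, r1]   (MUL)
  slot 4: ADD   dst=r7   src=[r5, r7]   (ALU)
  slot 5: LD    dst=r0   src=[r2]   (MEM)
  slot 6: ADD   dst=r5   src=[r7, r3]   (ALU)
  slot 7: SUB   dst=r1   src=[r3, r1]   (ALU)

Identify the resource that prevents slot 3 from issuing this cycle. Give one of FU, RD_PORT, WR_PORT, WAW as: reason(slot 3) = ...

reason(slot 3) = RD_PORT

#0 BR src=r4,r6 dispatched  <A:2 Mu:2 Ld:1 B:0 rd:3 wr:4>
#1 ALU src=r1,r0 dispatched  <A:1 Mu:2 Ld:1 B:0 rd:1 wr:3>
#2 MEM src=r1 dispatched  <A:1 Mu:2 Ld:0 B:0 rd:0 wr:2>
#3 MUL src=r5,r1 held:RD_PORT  <A:1 Mu:2 Ld:0 B:0 rd:0 wr:2>
#4 ALU src=r5,r7 held:RD_PORT  <A:1 Mu:2 Ld:0 B:0 rd:0 wr:2>
#5 MEM src=r2 held:FU  <A:1 Mu:2 Ld:0 B:0 rd:0 wr:2>
#6 ALU src=r7,r3 held:RD_PORT  <A:1 Mu:2 Ld:0 B:0 rd:0 wr:2>
#7 ALU src=r3,r1 held:RD_PORT  <A:1 Mu:2 Ld:0 B:0 rd:0 wr:2>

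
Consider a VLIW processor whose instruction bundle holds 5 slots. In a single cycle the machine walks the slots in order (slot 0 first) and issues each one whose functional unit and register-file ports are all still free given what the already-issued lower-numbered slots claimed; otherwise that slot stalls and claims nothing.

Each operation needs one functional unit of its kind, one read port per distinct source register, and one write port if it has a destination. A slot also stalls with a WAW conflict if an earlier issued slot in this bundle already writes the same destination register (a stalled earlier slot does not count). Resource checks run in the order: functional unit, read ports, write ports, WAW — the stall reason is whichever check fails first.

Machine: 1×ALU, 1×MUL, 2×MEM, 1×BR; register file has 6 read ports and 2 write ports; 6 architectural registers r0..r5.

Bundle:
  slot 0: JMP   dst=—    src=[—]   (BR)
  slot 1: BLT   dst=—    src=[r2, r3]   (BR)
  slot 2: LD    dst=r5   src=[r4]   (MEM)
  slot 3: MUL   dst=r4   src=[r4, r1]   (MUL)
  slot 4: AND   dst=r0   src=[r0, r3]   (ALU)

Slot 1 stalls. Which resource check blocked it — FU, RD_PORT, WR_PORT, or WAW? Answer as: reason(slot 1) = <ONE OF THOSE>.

reason(slot 1) = FU

[0] BR needs rd=0 wr=0: ok; after: ALU=1 MUL=1 MEM=2 BR=0, R=6, W=2
[1] BR needs rd=2 wr=0: FU; after: ALU=1 MUL=1 MEM=2 BR=0, R=6, W=2
[2] MEM needs rd=1 wr=1: ok; after: ALU=1 MUL=1 MEM=1 BR=0, R=5, W=1
[3] MUL needs rd=2 wr=1: ok; after: ALU=1 MUL=0 MEM=1 BR=0, R=3, W=0
[4] ALU needs rd=2 wr=1: WR_PORT; after: ALU=1 MUL=0 MEM=1 BR=0, R=3, W=0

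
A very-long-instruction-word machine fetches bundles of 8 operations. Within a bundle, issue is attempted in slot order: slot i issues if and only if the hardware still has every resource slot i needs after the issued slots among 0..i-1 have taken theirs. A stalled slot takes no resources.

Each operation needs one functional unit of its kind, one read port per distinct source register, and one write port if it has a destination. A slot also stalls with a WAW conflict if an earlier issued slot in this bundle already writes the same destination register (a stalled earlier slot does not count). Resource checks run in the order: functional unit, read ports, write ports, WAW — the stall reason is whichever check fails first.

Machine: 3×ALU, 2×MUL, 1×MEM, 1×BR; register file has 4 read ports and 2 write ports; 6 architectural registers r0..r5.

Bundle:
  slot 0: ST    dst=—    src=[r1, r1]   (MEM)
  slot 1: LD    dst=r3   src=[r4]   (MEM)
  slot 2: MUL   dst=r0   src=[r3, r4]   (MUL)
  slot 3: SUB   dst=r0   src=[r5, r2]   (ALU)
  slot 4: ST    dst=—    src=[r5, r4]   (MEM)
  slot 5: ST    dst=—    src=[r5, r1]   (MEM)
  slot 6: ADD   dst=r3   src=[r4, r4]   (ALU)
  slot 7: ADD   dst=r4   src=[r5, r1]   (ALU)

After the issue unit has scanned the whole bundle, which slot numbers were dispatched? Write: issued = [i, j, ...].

issued = [0, 2, 6]

  0. MEM ⇒ go  {3A/2Mu/0Ld/1B | 3r 2w}
  1. MEM→r3 ⇒ no(FU)  {3A/2Mu/0Ld/1B | 3r 2w}
  2. MUL→r0 ⇒ go  {3A/1Mu/0Ld/1B | 1r 1w}
  3. ALU→r0 ⇒ no(RD_PORT)  {3A/1Mu/0Ld/1B | 1r 1w}
  4. MEM ⇒ no(FU)  {3A/1Mu/0Ld/1B | 1r 1w}
  5. MEM ⇒ no(FU)  {3A/1Mu/0Ld/1B | 1r 1w}
  6. ALU→r3 ⇒ go  {2A/1Mu/0Ld/1B | 0r 0w}
  7. ALU→r4 ⇒ no(RD_PORT)  {2A/1Mu/0Ld/1B | 0r 0w}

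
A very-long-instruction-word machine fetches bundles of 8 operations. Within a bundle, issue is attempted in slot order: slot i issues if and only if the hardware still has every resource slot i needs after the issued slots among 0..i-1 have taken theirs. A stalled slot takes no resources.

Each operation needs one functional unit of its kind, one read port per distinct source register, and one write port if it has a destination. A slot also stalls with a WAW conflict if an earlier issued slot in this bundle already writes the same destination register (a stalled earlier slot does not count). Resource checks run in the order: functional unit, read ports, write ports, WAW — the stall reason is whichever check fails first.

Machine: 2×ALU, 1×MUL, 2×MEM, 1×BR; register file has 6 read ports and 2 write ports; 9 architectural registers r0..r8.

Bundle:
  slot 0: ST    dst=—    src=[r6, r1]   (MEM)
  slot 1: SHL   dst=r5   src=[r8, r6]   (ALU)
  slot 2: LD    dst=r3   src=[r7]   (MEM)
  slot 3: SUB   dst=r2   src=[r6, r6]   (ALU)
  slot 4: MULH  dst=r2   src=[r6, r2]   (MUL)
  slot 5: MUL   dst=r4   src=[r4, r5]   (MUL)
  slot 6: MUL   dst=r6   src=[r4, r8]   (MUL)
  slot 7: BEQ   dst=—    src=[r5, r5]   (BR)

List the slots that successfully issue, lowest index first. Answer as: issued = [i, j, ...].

issued = [0, 1, 2, 7]

slot 0 (MEM): ISSUE — free A2,Mu1,Ld1,B1 rp4 wp2
slot 1 (ALU): ISSUE — free A1,Mu1,Ld1,B1 rp2 wp1
slot 2 (MEM): ISSUE — free A1,Mu1,Ld0,B1 rp1 wp0
slot 3 (ALU): stall WR_PORT — free A1,Mu1,Ld0,B1 rp1 wp0
slot 4 (MUL): stall RD_PORT — free A1,Mu1,Ld0,B1 rp1 wp0
slot 5 (MUL): stall RD_PORT — free A1,Mu1,Ld0,B1 rp1 wp0
slot 6 (MUL): stall RD_PORT — free A1,Mu1,Ld0,B1 rp1 wp0
slot 7 (BR): ISSUE — free A1,Mu1,Ld0,B0 rp0 wp0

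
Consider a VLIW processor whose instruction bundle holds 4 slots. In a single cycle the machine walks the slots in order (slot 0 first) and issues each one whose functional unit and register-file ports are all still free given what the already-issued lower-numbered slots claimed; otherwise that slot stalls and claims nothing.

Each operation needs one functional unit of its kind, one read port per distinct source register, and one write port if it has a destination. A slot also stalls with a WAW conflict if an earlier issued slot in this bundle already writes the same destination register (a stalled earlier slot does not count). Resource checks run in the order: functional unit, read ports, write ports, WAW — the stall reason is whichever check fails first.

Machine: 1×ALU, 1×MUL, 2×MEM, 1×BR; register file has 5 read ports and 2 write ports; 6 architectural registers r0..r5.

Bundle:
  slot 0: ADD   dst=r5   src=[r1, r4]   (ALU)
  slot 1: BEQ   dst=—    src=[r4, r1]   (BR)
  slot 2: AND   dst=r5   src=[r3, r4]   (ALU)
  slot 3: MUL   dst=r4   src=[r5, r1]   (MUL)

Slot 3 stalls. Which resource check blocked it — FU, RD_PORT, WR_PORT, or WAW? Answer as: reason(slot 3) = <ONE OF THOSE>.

#0 ALU src=r1,r4 dispatched  <A:0 Mu:1 Ld:2 B:1 rd:3 wr:1>
#1 BR src=r4,r1 dispatched  <A:0 Mu:1 Ld:2 B:0 rd:1 wr:1>
#2 ALU src=r3,r4 held:FU  <A:0 Mu:1 Ld:2 B:0 rd:1 wr:1>
#3 MUL src=r5,r1 held:RD_PORT  <A:0 Mu:1 Ld:2 B:0 rd:1 wr:1>

reason(slot 3) = RD_PORT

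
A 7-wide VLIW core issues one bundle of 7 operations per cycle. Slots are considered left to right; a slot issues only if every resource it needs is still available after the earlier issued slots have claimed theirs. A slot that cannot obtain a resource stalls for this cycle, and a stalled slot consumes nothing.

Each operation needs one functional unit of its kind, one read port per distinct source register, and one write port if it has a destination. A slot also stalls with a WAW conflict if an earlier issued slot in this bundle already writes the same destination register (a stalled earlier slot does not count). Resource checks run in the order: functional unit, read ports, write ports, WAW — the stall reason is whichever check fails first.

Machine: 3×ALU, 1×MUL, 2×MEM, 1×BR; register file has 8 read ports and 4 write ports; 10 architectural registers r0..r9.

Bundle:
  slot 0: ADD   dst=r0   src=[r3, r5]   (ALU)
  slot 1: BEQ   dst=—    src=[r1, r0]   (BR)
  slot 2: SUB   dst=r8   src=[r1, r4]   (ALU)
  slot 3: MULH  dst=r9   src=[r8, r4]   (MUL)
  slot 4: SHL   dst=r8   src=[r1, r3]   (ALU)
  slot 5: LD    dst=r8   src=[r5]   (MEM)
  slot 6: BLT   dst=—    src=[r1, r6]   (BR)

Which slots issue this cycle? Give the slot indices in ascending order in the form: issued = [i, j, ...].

#0 ALU src=r3,r5 dispatched  <A:2 Mu:1 Ld:2 B:1 rd:6 wr:3>
#1 BR src=r1,r0 dispatched  <A:2 Mu:1 Ld:2 B:0 rd:4 wr:3>
#2 ALU src=r1,r4 dispatched  <A:1 Mu:1 Ld:2 B:0 rd:2 wr:2>
#3 MUL src=r8,r4 dispatched  <A:1 Mu:0 Ld:2 B:0 rd:0 wr:1>
#4 ALU src=r1,r3 held:RD_PORT  <A:1 Mu:0 Ld:2 B:0 rd:0 wr:1>
#5 MEM src=r5 held:RD_PORT  <A:1 Mu:0 Ld:2 B:0 rd:0 wr:1>
#6 BR src=r1,r6 held:FU  <A:1 Mu:0 Ld:2 B:0 rd:0 wr:1>

issued = [0, 1, 2, 3]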